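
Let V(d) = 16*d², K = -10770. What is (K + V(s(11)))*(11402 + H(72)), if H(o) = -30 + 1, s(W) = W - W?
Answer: -122487210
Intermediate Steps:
s(W) = 0
H(o) = -29
(K + V(s(11)))*(11402 + H(72)) = (-10770 + 16*0²)*(11402 - 29) = (-10770 + 16*0)*11373 = (-10770 + 0)*11373 = -10770*11373 = -122487210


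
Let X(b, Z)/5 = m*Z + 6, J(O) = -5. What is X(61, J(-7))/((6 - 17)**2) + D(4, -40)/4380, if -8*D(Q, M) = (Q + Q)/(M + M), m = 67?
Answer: -576407879/42398400 ≈ -13.595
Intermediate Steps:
X(b, Z) = 30 + 335*Z (X(b, Z) = 5*(67*Z + 6) = 5*(6 + 67*Z) = 30 + 335*Z)
D(Q, M) = -Q/(8*M) (D(Q, M) = -(Q + Q)/(8*(M + M)) = -2*Q/(8*(2*M)) = -2*Q*1/(2*M)/8 = -Q/(8*M))
X(61, J(-7))/((6 - 17)**2) + D(4, -40)/4380 = (30 + 335*(-5))/((6 - 17)**2) - 1/8*4/(-40)/4380 = (30 - 1675)/((-11)**2) - 1/8*4*(-1/40)*(1/4380) = -1645/121 + (1/80)*(1/4380) = -1645*1/121 + 1/350400 = -1645/121 + 1/350400 = -576407879/42398400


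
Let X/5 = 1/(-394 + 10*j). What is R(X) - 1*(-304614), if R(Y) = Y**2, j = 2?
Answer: 42608187889/139876 ≈ 3.0461e+5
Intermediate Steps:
X = -5/374 (X = 5/(-394 + 10*2) = 5/(-394 + 20) = 5/(-374) = 5*(-1/374) = -5/374 ≈ -0.013369)
R(X) - 1*(-304614) = (-5/374)**2 - 1*(-304614) = 25/139876 + 304614 = 42608187889/139876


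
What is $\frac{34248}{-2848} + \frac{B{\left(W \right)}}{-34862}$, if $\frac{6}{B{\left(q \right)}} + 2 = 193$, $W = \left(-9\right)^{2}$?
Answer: $- \frac{14252824269}{1185238276} \approx -12.025$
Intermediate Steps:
$W = 81$
$B{\left(q \right)} = \frac{6}{191}$ ($B{\left(q \right)} = \frac{6}{-2 + 193} = \frac{6}{191}$)
$\frac{34248}{-2848} + \frac{B{\left(W \right)}}{-34862} = \frac{34248}{-2848} + \frac{6}{191 \left(-34862\right)} = 34248 \left(- \frac{1}{2848}\right) + \frac{6}{191} \left(- \frac{1}{34862}\right) = - \frac{4281}{356} - \frac{3}{3329321} = - \frac{14252824269}{1185238276}$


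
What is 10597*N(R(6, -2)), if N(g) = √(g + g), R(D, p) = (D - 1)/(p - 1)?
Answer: 10597*I*√30/3 ≈ 19347.0*I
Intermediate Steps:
R(D, p) = (-1 + D)/(-1 + p)
N(g) = √2*√g (N(g) = √(2*g) = √2*√g)
10597*N(R(6, -2)) = 10597*(√2*√((-1 + 6)/(-1 - 2))) = 10597*(√2*√(5/(-3))) = 10597*(√2*√(-⅓*5)) = 10597*(√2*√(-5/3)) = 10597*(√2*(I*√15/3)) = 10597*(I*√30/3) = 10597*I*√30/3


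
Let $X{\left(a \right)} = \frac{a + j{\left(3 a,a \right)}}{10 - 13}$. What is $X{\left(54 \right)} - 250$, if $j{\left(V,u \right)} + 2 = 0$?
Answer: $- \frac{802}{3} \approx -267.33$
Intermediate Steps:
$j{\left(V,u \right)} = -2$ ($j{\left(V,u \right)} = -2 + 0 = -2$)
$X{\left(a \right)} = \frac{2}{3} - \frac{a}{3}$ ($X{\left(a \right)} = \frac{a - 2}{10 - 13} = \frac{-2 + a}{-3} = \left(-2 + a\right) \left(- \frac{1}{3}\right) = \frac{2}{3} - \frac{a}{3}$)
$X{\left(54 \right)} - 250 = \left(\frac{2}{3} - 18\right) - 250 = - \frac{52}{3} - 250 = - \frac{802}{3}$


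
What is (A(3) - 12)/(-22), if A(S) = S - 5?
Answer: 7/11 ≈ 0.63636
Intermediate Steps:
A(S) = -5 + S
(A(3) - 12)/(-22) = ((-5 + 3) - 12)/(-22) = -(-2 - 12)/22 = -1/22*(-14) = 7/11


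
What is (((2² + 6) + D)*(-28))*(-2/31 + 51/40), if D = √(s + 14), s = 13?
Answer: -10507/31 - 31521*√3/310 ≈ -515.05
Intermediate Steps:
D = 3*√3 (D = √(13 + 14) = √27 = 3*√3 ≈ 5.1962)
(((2² + 6) + D)*(-28))*(-2/31 + 51/40) = (((2² + 6) + 3*√3)*(-28))*(-2/31 + 51/40) = (((4 + 6) + 3*√3)*(-28))*(-2*1/31 + 51*(1/40)) = ((10 + 3*√3)*(-28))*(-2/31 + 51/40) = (-280 - 84*√3)*(1501/1240) = -10507/31 - 31521*√3/310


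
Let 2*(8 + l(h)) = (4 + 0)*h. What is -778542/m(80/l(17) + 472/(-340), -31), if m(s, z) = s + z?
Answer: 860288910/32389 ≈ 26561.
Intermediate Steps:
l(h) = -8 + 2*h (l(h) = -8 + ((4 + 0)*h)/2 = -8 + (4*h)/2 = -8 + 2*h)
-778542/m(80/l(17) + 472/(-340), -31) = -778542/((80/(-8 + 2*17) + 472/(-340)) - 31) = -778542/((80/(-8 + 34) + 472*(-1/340)) - 31) = -778542/((80/26 - 118/85) - 31) = -778542/((80*(1/26) - 118/85) - 31) = -778542/((40/13 - 118/85) - 31) = -778542/(1866/1105 - 31) = -778542/(-32389/1105) = -778542*(-1105/32389) = 860288910/32389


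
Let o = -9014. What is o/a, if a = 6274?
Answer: -4507/3137 ≈ -1.4367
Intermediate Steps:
o/a = -9014/6274 = -9014*1/6274 = -4507/3137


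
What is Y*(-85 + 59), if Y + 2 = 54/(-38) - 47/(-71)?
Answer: 96772/1349 ≈ 71.736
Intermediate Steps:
Y = -3722/1349 (Y = -2 + (54/(-38) - 47/(-71)) = -2 + (54*(-1/38) - 47*(-1/71)) = -2 + (-27/19 + 47/71) = -2 - 1024/1349 = -3722/1349 ≈ -2.7591)
Y*(-85 + 59) = -3722*(-85 + 59)/1349 = -3722/1349*(-26) = 96772/1349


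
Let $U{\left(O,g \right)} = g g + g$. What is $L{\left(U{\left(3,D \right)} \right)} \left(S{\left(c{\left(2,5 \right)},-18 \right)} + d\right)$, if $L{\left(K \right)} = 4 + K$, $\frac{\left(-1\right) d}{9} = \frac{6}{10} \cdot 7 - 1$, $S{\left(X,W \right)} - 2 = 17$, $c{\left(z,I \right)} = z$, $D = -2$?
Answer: $- \frac{294}{5} \approx -58.8$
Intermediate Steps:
$U{\left(O,g \right)} = g + g^{2}$ ($U{\left(O,g \right)} = g^{2} + g = g + g^{2}$)
$S{\left(X,W \right)} = 19$ ($S{\left(X,W \right)} = 2 + 17 = 19$)
$d = - \frac{144}{5}$ ($d = - 9 \left(\frac{6}{10} \cdot 7 - 1\right) = - 9 \left(6 \cdot \frac{1}{10} \cdot 7 - 1\right) = - 9 \left(\frac{3}{5} \cdot 7 - 1\right) = - 9 \left(\frac{21}{5} - 1\right) = \left(-9\right) \frac{16}{5} = - \frac{144}{5} \approx -28.8$)
$L{\left(U{\left(3,D \right)} \right)} \left(S{\left(c{\left(2,5 \right)},-18 \right)} + d\right) = \left(4 - 2 \left(1 - 2\right)\right) \left(19 - \frac{144}{5}\right) = \left(4 - -2\right) \left(- \frac{49}{5}\right) = \left(4 + 2\right) \left(- \frac{49}{5}\right) = 6 \left(- \frac{49}{5}\right) = - \frac{294}{5}$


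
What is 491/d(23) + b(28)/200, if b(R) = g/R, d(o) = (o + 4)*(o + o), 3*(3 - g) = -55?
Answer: 86753/217350 ≈ 0.39914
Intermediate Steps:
g = 64/3 (g = 3 - ⅓*(-55) = 3 + 55/3 = 64/3 ≈ 21.333)
d(o) = 2*o*(4 + o) (d(o) = (4 + o)*(2*o) = 2*o*(4 + o))
b(R) = 64/(3*R)
491/d(23) + b(28)/200 = 491/((2*23*(4 + 23))) + ((64/3)/28)/200 = 491/((2*23*27)) + ((64/3)*(1/28))*(1/200) = 491/1242 + (16/21)*(1/200) = 491*(1/1242) + 2/525 = 491/1242 + 2/525 = 86753/217350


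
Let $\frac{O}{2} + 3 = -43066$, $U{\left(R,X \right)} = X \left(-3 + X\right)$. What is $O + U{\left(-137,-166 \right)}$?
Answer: $-58084$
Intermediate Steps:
$O = -86138$ ($O = -6 + 2 \left(-43066\right) = -6 - 86132 = -86138$)
$O + U{\left(-137,-166 \right)} = -86138 - 166 \left(-3 - 166\right) = -86138 - -28054 = -86138 + 28054 = -58084$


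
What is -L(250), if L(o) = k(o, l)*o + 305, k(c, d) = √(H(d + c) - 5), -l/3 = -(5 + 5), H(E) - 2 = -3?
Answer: -305 - 250*I*√6 ≈ -305.0 - 612.37*I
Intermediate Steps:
H(E) = -1 (H(E) = 2 - 3 = -1)
l = 30 (l = -(-3)*(5 + 5) = -(-3)*10 = -3*(-10) = 30)
k(c, d) = I*√6 (k(c, d) = √(-1 - 5) = √(-6) = I*√6)
L(o) = 305 + I*o*√6 (L(o) = (I*√6)*o + 305 = I*o*√6 + 305 = 305 + I*o*√6)
-L(250) = -(305 + I*250*√6) = -(305 + 250*I*√6) = -305 - 250*I*√6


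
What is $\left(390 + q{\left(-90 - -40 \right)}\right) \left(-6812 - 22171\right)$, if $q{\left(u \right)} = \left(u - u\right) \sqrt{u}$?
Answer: $-11303370$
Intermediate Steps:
$q{\left(u \right)} = 0$ ($q{\left(u \right)} = 0 \sqrt{u} = 0$)
$\left(390 + q{\left(-90 - -40 \right)}\right) \left(-6812 - 22171\right) = \left(390 + 0\right) \left(-6812 - 22171\right) = 390 \left(-28983\right) = -11303370$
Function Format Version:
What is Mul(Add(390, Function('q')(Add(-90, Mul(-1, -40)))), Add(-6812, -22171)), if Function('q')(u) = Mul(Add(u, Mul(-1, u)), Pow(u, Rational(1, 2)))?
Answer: -11303370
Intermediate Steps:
Function('q')(u) = 0 (Function('q')(u) = Mul(0, Pow(u, Rational(1, 2))) = 0)
Mul(Add(390, Function('q')(Add(-90, Mul(-1, -40)))), Add(-6812, -22171)) = Mul(Add(390, 0), Add(-6812, -22171)) = Mul(390, -28983) = -11303370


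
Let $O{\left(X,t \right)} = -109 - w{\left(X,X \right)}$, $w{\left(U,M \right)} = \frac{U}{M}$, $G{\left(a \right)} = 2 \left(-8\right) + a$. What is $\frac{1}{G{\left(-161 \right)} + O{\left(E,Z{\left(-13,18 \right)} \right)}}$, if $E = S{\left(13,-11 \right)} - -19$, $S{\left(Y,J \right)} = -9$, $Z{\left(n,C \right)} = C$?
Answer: $- \frac{1}{287} \approx -0.0034843$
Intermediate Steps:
$G{\left(a \right)} = -16 + a$
$E = 10$ ($E = -9 - -19 = -9 + 19 = 10$)
$O{\left(X,t \right)} = -110$ ($O{\left(X,t \right)} = -109 - \frac{X}{X} = -109 - 1 = -110$)
$\frac{1}{G{\left(-161 \right)} + O{\left(E,Z{\left(-13,18 \right)} \right)}} = \frac{1}{\left(-16 - 161\right) - 110} = \frac{1}{-177 - 110} = \frac{1}{-287} = - \frac{1}{287}$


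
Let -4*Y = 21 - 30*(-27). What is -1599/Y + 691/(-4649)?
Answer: 9720261/1287773 ≈ 7.5481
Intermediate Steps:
Y = -831/4 (Y = -(21 - 30*(-27))/4 = -(21 + 810)/4 = -¼*831 = -831/4 ≈ -207.75)
-1599/Y + 691/(-4649) = -1599/(-831/4) + 691/(-4649) = -1599*(-4/831) + 691*(-1/4649) = 2132/277 - 691/4649 = 9720261/1287773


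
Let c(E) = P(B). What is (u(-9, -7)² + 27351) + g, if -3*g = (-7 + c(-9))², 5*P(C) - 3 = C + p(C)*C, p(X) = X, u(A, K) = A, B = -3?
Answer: 2056724/75 ≈ 27423.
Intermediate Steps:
P(C) = ⅗ + C/5 + C²/5 (P(C) = ⅗ + (C + C*C)/5 = ⅗ + (C + C²)/5 = ⅗ + (C/5 + C²/5) = ⅗ + C/5 + C²/5)
c(E) = 9/5 (c(E) = ⅗ + (⅕)*(-3) + (⅕)*(-3)² = ⅗ - ⅗ + (⅕)*9 = ⅗ - ⅗ + 9/5 = 9/5)
g = -676/75 (g = -(-7 + 9/5)²/3 = -(-26/5)²/3 = -⅓*676/25 = -676/75 ≈ -9.0133)
(u(-9, -7)² + 27351) + g = ((-9)² + 27351) - 676/75 = (81 + 27351) - 676/75 = 27432 - 676/75 = 2056724/75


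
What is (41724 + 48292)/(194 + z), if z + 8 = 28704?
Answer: 45008/14445 ≈ 3.1158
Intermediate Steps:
z = 28696 (z = -8 + 28704 = 28696)
(41724 + 48292)/(194 + z) = (41724 + 48292)/(194 + 28696) = 90016/28890 = 90016*(1/28890) = 45008/14445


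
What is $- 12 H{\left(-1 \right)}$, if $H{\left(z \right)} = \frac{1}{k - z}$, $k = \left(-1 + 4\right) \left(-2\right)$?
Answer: $\frac{12}{5} \approx 2.4$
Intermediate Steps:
$k = -6$ ($k = 3 \left(-2\right) = -6$)
$H{\left(z \right)} = \frac{1}{-6 - z}$
$- 12 H{\left(-1 \right)} = - 12 \left(- \frac{1}{6 - 1}\right) = - 12 \left(- \frac{1}{5}\right) = - 12 \left(\left(-1\right) \frac{1}{5}\right) = \left(-12\right) \left(- \frac{1}{5}\right) = \frac{12}{5}$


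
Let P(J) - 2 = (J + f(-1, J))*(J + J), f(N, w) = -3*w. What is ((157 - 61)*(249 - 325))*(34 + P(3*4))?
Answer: 3939840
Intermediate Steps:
P(J) = 2 - 4*J² (P(J) = 2 + (J - 3*J)*(J + J) = 2 + (-2*J)*(2*J) = 2 - 4*J²)
((157 - 61)*(249 - 325))*(34 + P(3*4)) = ((157 - 61)*(249 - 325))*(34 + (2 - 4*(3*4)²)) = (96*(-76))*(34 + (2 - 4*12²)) = -7296*(34 + (2 - 4*144)) = -7296*(34 + (2 - 576)) = -7296*(34 - 574) = -7296*(-540) = 3939840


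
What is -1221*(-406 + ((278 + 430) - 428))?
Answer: 153846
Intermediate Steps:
-1221*(-406 + ((278 + 430) - 428)) = -1221*(-406 + (708 - 428)) = -1221*(-406 + 280) = -1221*(-126) = 153846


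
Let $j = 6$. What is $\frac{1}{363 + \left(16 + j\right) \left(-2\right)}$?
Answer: $\frac{1}{319} \approx 0.0031348$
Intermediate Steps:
$\frac{1}{363 + \left(16 + j\right) \left(-2\right)} = \frac{1}{363 + \left(16 + 6\right) \left(-2\right)} = \frac{1}{363 + 22 \left(-2\right)} = \frac{1}{363 - 44} = \frac{1}{319}$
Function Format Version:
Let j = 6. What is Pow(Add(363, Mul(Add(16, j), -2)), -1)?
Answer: Rational(1, 319) ≈ 0.0031348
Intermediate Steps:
Pow(Add(363, Mul(Add(16, j), -2)), -1) = Pow(Add(363, Mul(Add(16, 6), -2)), -1) = Pow(Add(363, Mul(22, -2)), -1) = Pow(Add(363, -44), -1) = Pow(319, -1) = Rational(1, 319)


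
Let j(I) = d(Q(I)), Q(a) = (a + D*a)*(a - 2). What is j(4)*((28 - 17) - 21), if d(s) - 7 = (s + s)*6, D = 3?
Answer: -3910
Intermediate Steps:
Q(a) = 4*a*(-2 + a) (Q(a) = (a + 3*a)*(a - 2) = (4*a)*(-2 + a) = 4*a*(-2 + a))
d(s) = 7 + 12*s (d(s) = 7 + (s + s)*6 = 7 + (2*s)*6 = 7 + 12*s)
j(I) = 7 + 48*I*(-2 + I) (j(I) = 7 + 12*(4*I*(-2 + I)) = 7 + 48*I*(-2 + I))
j(4)*((28 - 17) - 21) = (7 + 48*4*(-2 + 4))*((28 - 17) - 21) = (7 + 48*4*2)*(11 - 21) = (7 + 384)*(-10) = 391*(-10) = -3910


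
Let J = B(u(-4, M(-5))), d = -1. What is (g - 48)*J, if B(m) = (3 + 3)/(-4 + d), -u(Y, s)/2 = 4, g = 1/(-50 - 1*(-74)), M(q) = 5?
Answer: 1151/20 ≈ 57.550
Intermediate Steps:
g = 1/24 (g = 1/(-50 + 74) = 1/24 ≈ 0.041667)
u(Y, s) = -8 (u(Y, s) = -2*4 = -8)
B(m) = -6/5 (B(m) = (3 + 3)/(-4 - 1) = 6/(-5) = 6*(-⅕) = -6/5)
J = -6/5 ≈ -1.2000
(g - 48)*J = (1/24 - 48)*(-6/5) = -1151/24*(-6/5) = 1151/20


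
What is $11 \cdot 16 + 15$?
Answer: $191$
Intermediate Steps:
$11 \cdot 16 + 15 = 176 + 15 = 191$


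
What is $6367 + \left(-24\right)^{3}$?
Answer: $-7457$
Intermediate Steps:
$6367 + \left(-24\right)^{3} = 6367 - 13824 = -7457$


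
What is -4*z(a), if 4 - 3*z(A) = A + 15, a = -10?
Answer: 4/3 ≈ 1.3333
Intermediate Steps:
z(A) = -11/3 - A/3 (z(A) = 4/3 - (A + 15)/3 = 4/3 - (15 + A)/3 = 4/3 + (-5 - A/3) = -11/3 - A/3)
-4*z(a) = -4*(-11/3 - ⅓*(-10)) = -4*(-11/3 + 10/3) = -4*(-⅓) = 4/3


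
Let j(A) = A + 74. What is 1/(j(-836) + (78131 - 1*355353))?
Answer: -1/277984 ≈ -3.5973e-6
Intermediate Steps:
j(A) = 74 + A
1/(j(-836) + (78131 - 1*355353)) = 1/((74 - 836) + (78131 - 1*355353)) = 1/(-762 + (78131 - 355353)) = 1/(-762 - 277222) = 1/(-277984) = -1/277984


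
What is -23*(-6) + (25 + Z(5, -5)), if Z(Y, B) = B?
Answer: 158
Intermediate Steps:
-23*(-6) + (25 + Z(5, -5)) = -23*(-6) + (25 - 5) = 138 + 20 = 158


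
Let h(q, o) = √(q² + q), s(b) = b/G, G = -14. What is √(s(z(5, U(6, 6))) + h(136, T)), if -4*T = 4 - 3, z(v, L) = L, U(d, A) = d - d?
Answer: 2^(¾)*2329^(¼) ≈ 11.683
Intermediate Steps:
U(d, A) = 0
T = -¼ (T = -(4 - 3)/4 = -¼*1 = -¼ ≈ -0.25000)
s(b) = -b/14 (s(b) = b/(-14) = b*(-1/14) = -b/14)
h(q, o) = √(q + q²)
√(s(z(5, U(6, 6))) + h(136, T)) = √(-1/14*0 + √(136*(1 + 136))) = √(0 + √(136*137)) = √(0 + √18632) = √(0 + 2*√4658) = √(2*√4658) = 2^(¾)*2329^(¼)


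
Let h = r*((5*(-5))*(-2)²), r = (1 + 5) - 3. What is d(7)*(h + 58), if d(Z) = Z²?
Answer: -11858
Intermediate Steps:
r = 3 (r = 6 - 3 = 3)
h = -300 (h = 3*((5*(-5))*(-2)²) = 3*(-25*4) = 3*(-100) = -300)
d(7)*(h + 58) = 7²*(-300 + 58) = 49*(-242) = -11858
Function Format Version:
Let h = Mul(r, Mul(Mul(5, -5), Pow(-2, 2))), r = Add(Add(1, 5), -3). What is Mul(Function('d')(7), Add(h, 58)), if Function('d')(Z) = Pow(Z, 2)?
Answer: -11858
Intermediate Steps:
r = 3 (r = Add(6, -3) = 3)
h = -300 (h = Mul(3, Mul(Mul(5, -5), Pow(-2, 2))) = Mul(3, Mul(-25, 4)) = Mul(3, -100) = -300)
Mul(Function('d')(7), Add(h, 58)) = Mul(Pow(7, 2), Add(-300, 58)) = Mul(49, -242) = -11858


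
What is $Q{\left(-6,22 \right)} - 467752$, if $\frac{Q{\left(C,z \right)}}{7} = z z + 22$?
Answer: $-464210$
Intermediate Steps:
$Q{\left(C,z \right)} = 154 + 7 z^{2}$ ($Q{\left(C,z \right)} = 7 \left(z z + 22\right) = 7 \left(z^{2} + 22\right) = 7 \left(22 + z^{2}\right) = 154 + 7 z^{2}$)
$Q{\left(-6,22 \right)} - 467752 = \left(154 + 7 \cdot 22^{2}\right) - 467752 = \left(154 + 7 \cdot 484\right) - 467752 = \left(154 + 3388\right) - 467752 = 3542 - 467752 = -464210$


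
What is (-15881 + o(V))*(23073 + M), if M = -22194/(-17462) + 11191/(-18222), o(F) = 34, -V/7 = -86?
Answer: -58173275496612653/159096282 ≈ -3.6565e+8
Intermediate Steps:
V = 602 (V = -7*(-86) = 602)
M = 104500913/159096282 (M = -22194*(-1/17462) + 11191*(-1/18222) = 11097/8731 - 11191/18222 = 104500913/159096282 ≈ 0.65684)
(-15881 + o(V))*(23073 + M) = (-15881 + 34)*(23073 + 104500913/159096282) = -15847*3670933015499/159096282 = -58173275496612653/159096282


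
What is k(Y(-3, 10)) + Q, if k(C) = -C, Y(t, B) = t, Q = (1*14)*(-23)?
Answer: -319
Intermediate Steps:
Q = -322 (Q = 14*(-23) = -322)
k(Y(-3, 10)) + Q = -1*(-3) - 322 = 3 - 322 = -319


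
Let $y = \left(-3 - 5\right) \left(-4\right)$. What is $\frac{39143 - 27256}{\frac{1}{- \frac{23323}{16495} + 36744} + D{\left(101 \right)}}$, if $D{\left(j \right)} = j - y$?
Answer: $\frac{7204341691859}{41818774528} \approx 172.28$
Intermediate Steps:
$y = 32$ ($y = \left(-8\right) \left(-4\right) = 32$)
$D{\left(j \right)} = -32 + j$ ($D{\left(j \right)} = j - 32 = -32 + j$)
$\frac{39143 - 27256}{\frac{1}{- \frac{23323}{16495} + 36744} + D{\left(101 \right)}} = \frac{39143 - 27256}{\frac{1}{- \frac{23323}{16495} + 36744} + \left(-32 + 101\right)} = \frac{11887}{\frac{1}{\left(-23323\right) \frac{1}{16495} + 36744} + 69} = \frac{11887}{\frac{1}{- \frac{23323}{16495} + 36744} + 69} = \frac{11887}{\frac{1}{\frac{606068957}{16495}} + 69} = \frac{11887}{\frac{16495}{606068957} + 69} = \frac{11887}{\frac{41818774528}{606068957}} = 11887 \cdot \frac{606068957}{41818774528} = \frac{7204341691859}{41818774528}$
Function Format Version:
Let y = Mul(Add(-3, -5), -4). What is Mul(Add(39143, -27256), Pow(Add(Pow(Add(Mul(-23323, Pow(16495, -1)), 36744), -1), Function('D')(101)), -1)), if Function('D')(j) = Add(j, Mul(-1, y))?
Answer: Rational(7204341691859, 41818774528) ≈ 172.28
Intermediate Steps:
y = 32 (y = Mul(-8, -4) = 32)
Function('D')(j) = Add(-32, j) (Function('D')(j) = Add(j, Mul(-1, 32)) = Add(j, -32) = Add(-32, j))
Mul(Add(39143, -27256), Pow(Add(Pow(Add(Mul(-23323, Pow(16495, -1)), 36744), -1), Function('D')(101)), -1)) = Mul(Add(39143, -27256), Pow(Add(Pow(Add(Mul(-23323, Pow(16495, -1)), 36744), -1), Add(-32, 101)), -1)) = Mul(11887, Pow(Add(Pow(Add(Mul(-23323, Rational(1, 16495)), 36744), -1), 69), -1)) = Mul(11887, Pow(Add(Pow(Add(Rational(-23323, 16495), 36744), -1), 69), -1)) = Mul(11887, Pow(Add(Pow(Rational(606068957, 16495), -1), 69), -1)) = Mul(11887, Pow(Add(Rational(16495, 606068957), 69), -1)) = Mul(11887, Pow(Rational(41818774528, 606068957), -1)) = Mul(11887, Rational(606068957, 41818774528)) = Rational(7204341691859, 41818774528)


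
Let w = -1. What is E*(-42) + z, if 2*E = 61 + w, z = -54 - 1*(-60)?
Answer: -1254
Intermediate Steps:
z = 6 (z = -54 + 60 = 6)
E = 30 (E = (61 - 1)/2 = (1/2)*60 = 30)
E*(-42) + z = 30*(-42) + 6 = -1260 + 6 = -1254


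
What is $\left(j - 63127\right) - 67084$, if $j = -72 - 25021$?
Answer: $-155304$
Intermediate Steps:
$j = -25093$ ($j = -72 - 25021 = -25093$)
$\left(j - 63127\right) - 67084 = \left(-25093 - 63127\right) - 67084 = -88220 - 67084 = -155304$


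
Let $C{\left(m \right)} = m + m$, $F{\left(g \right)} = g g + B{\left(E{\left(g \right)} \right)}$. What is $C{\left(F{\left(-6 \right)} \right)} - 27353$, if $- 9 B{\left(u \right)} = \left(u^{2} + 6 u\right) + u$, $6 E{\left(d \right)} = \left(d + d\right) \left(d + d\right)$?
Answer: $- \frac{82339}{3} \approx -27446.0$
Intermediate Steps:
$E{\left(d \right)} = \frac{2 d^{2}}{3}$ ($E{\left(d \right)} = \frac{\left(d + d\right) \left(d + d\right)}{6} = \frac{2 d 2 d}{6} = \frac{4 d^{2}}{6} = \frac{2 d^{2}}{3}$)
$B{\left(u \right)} = - \frac{7 u}{9} - \frac{u^{2}}{9}$ ($B{\left(u \right)} = - \frac{\left(u^{2} + 6 u\right) + u}{9} = - \frac{u^{2} + 7 u}{9} = - \frac{7 u}{9} - \frac{u^{2}}{9}$)
$F{\left(g \right)} = g^{2} - \frac{2 g^{2} \left(7 + \frac{2 g^{2}}{3}\right)}{27}$ ($F{\left(g \right)} = g g - \frac{\frac{2 g^{2}}{3} \left(7 + \frac{2 g^{2}}{3}\right)}{9} = g^{2} - \frac{2 g^{2} \left(7 + \frac{2 g^{2}}{3}\right)}{27}$)
$C{\left(m \right)} = 2 m$
$C{\left(F{\left(-6 \right)} \right)} - 27353 = 2 \frac{\left(-6\right)^{2} \left(39 - 4 \left(-6\right)^{2}\right)}{81} - 27353 = 2 \cdot \frac{1}{81} \cdot 36 \left(39 - 144\right) - 27353 = 2 \cdot \frac{1}{81} \cdot 36 \left(-105\right) - 27353 = 2 \left(- \frac{140}{3}\right) - 27353 = - \frac{280}{3} - 27353 = - \frac{82339}{3}$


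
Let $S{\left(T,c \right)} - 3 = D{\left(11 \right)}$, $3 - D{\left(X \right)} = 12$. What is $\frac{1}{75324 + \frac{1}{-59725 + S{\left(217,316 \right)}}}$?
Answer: $\frac{59731}{4499177843} \approx 1.3276 \cdot 10^{-5}$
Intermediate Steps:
$D{\left(X \right)} = -9$ ($D{\left(X \right)} = 3 - 12 = -9$)
$S{\left(T,c \right)} = -6$ ($S{\left(T,c \right)} = 3 - 9 = -6$)
$\frac{1}{75324 + \frac{1}{-59725 + S{\left(217,316 \right)}}} = \frac{1}{75324 + \frac{1}{-59725 - 6}} = \frac{1}{75324 + \frac{1}{-59731}} = \frac{1}{75324 - \frac{1}{59731}} = \frac{1}{\frac{4499177843}{59731}} = \frac{59731}{4499177843}$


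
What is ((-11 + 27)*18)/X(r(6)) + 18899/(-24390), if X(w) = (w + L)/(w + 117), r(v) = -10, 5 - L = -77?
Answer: 10420021/24390 ≈ 427.23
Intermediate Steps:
L = 82 (L = 5 - 1*(-77) = 5 + 77 = 82)
X(w) = (82 + w)/(117 + w) (X(w) = (w + 82)/(w + 117) = (82 + w)/(117 + w))
((-11 + 27)*18)/X(r(6)) + 18899/(-24390) = ((-11 + 27)*18)/(((82 - 10)/(117 - 10))) + 18899/(-24390) = (16*18)/((72/107)) + 18899*(-1/24390) = 288/(((1/107)*72)) - 18899/24390 = 288/(72/107) - 18899/24390 = 288*(107/72) - 18899/24390 = 428 - 18899/24390 = 10420021/24390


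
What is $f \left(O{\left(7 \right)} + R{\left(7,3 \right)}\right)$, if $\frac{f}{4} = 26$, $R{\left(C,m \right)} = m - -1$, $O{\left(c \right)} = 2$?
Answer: $624$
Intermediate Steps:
$R{\left(C,m \right)} = 1 + m$ ($R{\left(C,m \right)} = m + 1 = 1 + m$)
$f = 104$ ($f = 4 \cdot 26 = 104$)
$f \left(O{\left(7 \right)} + R{\left(7,3 \right)}\right) = 104 \left(2 + \left(1 + 3\right)\right) = 104 \left(2 + 4\right) = 104 \cdot 6 = 624$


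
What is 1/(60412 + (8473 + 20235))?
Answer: 1/89120 ≈ 1.1221e-5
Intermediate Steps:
1/(60412 + (8473 + 20235)) = 1/(60412 + 28708) = 1/89120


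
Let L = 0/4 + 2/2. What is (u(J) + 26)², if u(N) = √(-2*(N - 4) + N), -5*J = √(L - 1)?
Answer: 684 + 104*√2 ≈ 831.08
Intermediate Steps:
L = 1 (L = 0*(¼) + 2*(½) = 0 + 1 = 1)
J = 0 (J = -√(1 - 1)/5 = -√0/5 = -⅕*0 = 0)
u(N) = √(8 - N) (u(N) = √(-2*(-4 + N) + N) = √((8 - 2*N) + N) = √(8 - N))
(u(J) + 26)² = (√(8 - 1*0) + 26)² = (√(8 + 0) + 26)² = (√8 + 26)² = (2*√2 + 26)² = (26 + 2*√2)²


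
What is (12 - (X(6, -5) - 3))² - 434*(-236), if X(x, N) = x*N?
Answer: 104449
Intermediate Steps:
X(x, N) = N*x
(12 - (X(6, -5) - 3))² - 434*(-236) = (12 - (-5*6 - 3))² - 434*(-236) = (12 - (-30 - 3))² + 102424 = (12 - 1*(-33))² + 102424 = (12 + 33)² + 102424 = 45² + 102424 = 2025 + 102424 = 104449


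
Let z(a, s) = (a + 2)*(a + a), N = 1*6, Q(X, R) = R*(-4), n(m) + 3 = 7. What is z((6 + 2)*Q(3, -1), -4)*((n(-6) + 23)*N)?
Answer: 352512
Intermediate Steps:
n(m) = 4 (n(m) = -3 + 7 = 4)
Q(X, R) = -4*R
N = 6
z(a, s) = 2*a*(2 + a) (z(a, s) = (2 + a)*(2*a) = 2*a*(2 + a))
z((6 + 2)*Q(3, -1), -4)*((n(-6) + 23)*N) = (2*((6 + 2)*(-4*(-1)))*(2 + (6 + 2)*(-4*(-1))))*((4 + 23)*6) = (2*(8*4)*(2 + 8*4))*(27*6) = (2*32*(2 + 32))*162 = (2*32*34)*162 = 2176*162 = 352512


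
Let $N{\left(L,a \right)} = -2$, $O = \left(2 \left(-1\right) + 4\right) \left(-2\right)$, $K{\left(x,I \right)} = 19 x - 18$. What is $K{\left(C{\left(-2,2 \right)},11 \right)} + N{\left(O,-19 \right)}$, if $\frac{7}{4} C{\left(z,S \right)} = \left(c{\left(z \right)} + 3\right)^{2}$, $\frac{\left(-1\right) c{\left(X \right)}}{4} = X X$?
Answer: $\frac{12704}{7} \approx 1814.9$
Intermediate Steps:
$c{\left(X \right)} = - 4 X^{2}$ ($c{\left(X \right)} = - 4 X X = - 4 X^{2}$)
$C{\left(z,S \right)} = \frac{4 \left(3 - 4 z^{2}\right)^{2}}{7}$ ($C{\left(z,S \right)} = \frac{4 \left(- 4 z^{2} + 3\right)^{2}}{7} = \frac{4 \left(3 - 4 z^{2}\right)^{2}}{7}$)
$K{\left(x,I \right)} = -18 + 19 x$
$O = -4$ ($O = \left(-2 + 4\right) \left(-2\right) = 2 \left(-2\right) = -4$)
$K{\left(C{\left(-2,2 \right)},11 \right)} + N{\left(O,-19 \right)} = \left(-18 + 19 \frac{4 \left(-3 + 4 \left(-2\right)^{2}\right)^{2}}{7}\right) - 2 = \left(-18 + 19 \frac{4 \left(-3 + 4 \cdot 4\right)^{2}}{7}\right) - 2 = \left(-18 + 19 \frac{4 \left(-3 + 16\right)^{2}}{7}\right) - 2 = \left(-18 + 19 \frac{4 \cdot 13^{2}}{7}\right) - 2 = \left(-18 + 19 \cdot \frac{4}{7} \cdot 169\right) - 2 = \left(-18 + 19 \cdot \frac{676}{7}\right) - 2 = \left(-18 + \frac{12844}{7}\right) - 2 = \frac{12718}{7} - 2 = \frac{12704}{7}$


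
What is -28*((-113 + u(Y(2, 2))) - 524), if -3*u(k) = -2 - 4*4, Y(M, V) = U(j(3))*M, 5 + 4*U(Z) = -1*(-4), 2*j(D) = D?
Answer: 17668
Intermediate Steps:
j(D) = D/2
U(Z) = -¼ (U(Z) = -5/4 + (-1*(-4))/4 = -5/4 + (¼)*4 = -5/4 + 1 = -¼)
Y(M, V) = -M/4
u(k) = 6 (u(k) = -(-2 - 4*4)/3 = -(-2 - 16)/3 = -⅓*(-18) = 6)
-28*((-113 + u(Y(2, 2))) - 524) = -28*((-113 + 6) - 524) = -28*(-107 - 524) = -28*(-631) = 17668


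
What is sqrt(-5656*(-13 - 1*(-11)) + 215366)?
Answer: sqrt(226678) ≈ 476.11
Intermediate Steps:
sqrt(-5656*(-13 - 1*(-11)) + 215366) = sqrt(-5656*(-13 + 11) + 215366) = sqrt(-5656*(-2) + 215366) = sqrt(11312 + 215366) = sqrt(226678)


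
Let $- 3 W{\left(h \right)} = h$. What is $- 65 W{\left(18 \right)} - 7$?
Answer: $383$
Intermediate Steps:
$W{\left(h \right)} = - \frac{h}{3}$
$- 65 W{\left(18 \right)} - 7 = - 65 \left(\left(- \frac{1}{3}\right) 18\right) - 7 = \left(-65\right) \left(-6\right) - 7 = 390 - 7 = 383$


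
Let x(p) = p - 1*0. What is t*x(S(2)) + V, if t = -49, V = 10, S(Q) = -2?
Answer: 108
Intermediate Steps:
x(p) = p (x(p) = p + 0 = p)
t*x(S(2)) + V = -49*(-2) + 10 = 98 + 10 = 108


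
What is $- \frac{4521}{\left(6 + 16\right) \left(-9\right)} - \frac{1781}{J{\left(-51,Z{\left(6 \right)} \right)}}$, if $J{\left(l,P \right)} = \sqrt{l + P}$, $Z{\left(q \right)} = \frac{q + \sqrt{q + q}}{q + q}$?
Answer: $\frac{137}{6} + \frac{1781 i \sqrt{6}}{\sqrt{303 - \sqrt{3}}} \approx 22.833 + 251.34 i$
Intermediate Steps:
$Z{\left(q \right)} = \frac{q + \sqrt{2} \sqrt{q}}{2 q}$ ($Z{\left(q \right)} = \frac{q + \sqrt{2 q}}{2 q} = \left(q + \sqrt{2} \sqrt{q}\right) \frac{1}{2 q} = \frac{q + \sqrt{2} \sqrt{q}}{2 q}$)
$J{\left(l,P \right)} = \sqrt{P + l}$
$- \frac{4521}{\left(6 + 16\right) \left(-9\right)} - \frac{1781}{J{\left(-51,Z{\left(6 \right)} \right)}} = - \frac{4521}{\left(6 + 16\right) \left(-9\right)} - \frac{1781}{\sqrt{\left(\frac{1}{2} + \frac{\sqrt{2}}{2 \sqrt{6}}\right) - 51}} = - \frac{4521}{22 \left(-9\right)} - \frac{1781}{\sqrt{\left(\frac{1}{2} + \frac{\sqrt{2} \frac{\sqrt{6}}{6}}{2}\right) - 51}} = - \frac{4521}{-198} - \frac{1781}{\sqrt{\left(\frac{1}{2} + \frac{\sqrt{3}}{6}\right) - 51}} = \left(-4521\right) \left(- \frac{1}{198}\right) - \frac{1781}{\sqrt{- \frac{101}{2} + \frac{\sqrt{3}}{6}}} = \frac{137}{6} - \frac{1781}{\sqrt{- \frac{101}{2} + \frac{\sqrt{3}}{6}}}$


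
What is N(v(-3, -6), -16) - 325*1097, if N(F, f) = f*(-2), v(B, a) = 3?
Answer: -356493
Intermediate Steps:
N(F, f) = -2*f
N(v(-3, -6), -16) - 325*1097 = -2*(-16) - 325*1097 = 32 - 356525 = -356493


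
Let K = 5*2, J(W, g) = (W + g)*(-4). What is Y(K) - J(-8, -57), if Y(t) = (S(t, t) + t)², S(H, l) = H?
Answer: 140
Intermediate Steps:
J(W, g) = -4*W - 4*g
K = 10
Y(t) = 4*t² (Y(t) = (t + t)² = (2*t)² = 4*t²)
Y(K) - J(-8, -57) = 4*10² - (-4*(-8) - 4*(-57)) = 4*100 - (32 + 228) = 400 - 1*260 = 400 - 260 = 140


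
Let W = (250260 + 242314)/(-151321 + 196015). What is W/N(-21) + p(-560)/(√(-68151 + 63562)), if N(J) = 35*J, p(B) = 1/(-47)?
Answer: -246287/16425045 + I*√4589/215683 ≈ -0.014995 + 0.00031408*I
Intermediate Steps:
p(B) = -1/47
W = 246287/22347 (W = 492574/44694 = 492574*(1/44694) = 246287/22347 ≈ 11.021)
W/N(-21) + p(-560)/(√(-68151 + 63562)) = 246287/(22347*((35*(-21)))) - 1/(47*√(-68151 + 63562)) = (246287/22347)/(-735) - (-I*√4589/4589)/47 = (246287/22347)*(-1/735) - (-I*√4589/4589)/47 = -246287/16425045 - (-1)*I*√4589/215683 = -246287/16425045 + I*√4589/215683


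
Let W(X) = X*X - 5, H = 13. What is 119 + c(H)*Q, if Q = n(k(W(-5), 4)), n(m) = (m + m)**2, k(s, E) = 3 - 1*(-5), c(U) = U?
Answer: 3447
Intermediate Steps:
W(X) = -5 + X**2 (W(X) = X**2 - 5 = -5 + X**2)
k(s, E) = 8 (k(s, E) = 3 + 5 = 8)
n(m) = 4*m**2 (n(m) = (2*m)**2 = 4*m**2)
Q = 256 (Q = 4*8**2 = 4*64 = 256)
119 + c(H)*Q = 119 + 13*256 = 119 + 3328 = 3447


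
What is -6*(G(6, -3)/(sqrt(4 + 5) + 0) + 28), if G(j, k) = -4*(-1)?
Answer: -176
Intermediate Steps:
G(j, k) = 4
-6*(G(6, -3)/(sqrt(4 + 5) + 0) + 28) = -6*(4/(sqrt(4 + 5) + 0) + 28) = -6*(4/(sqrt(9) + 0) + 28) = -6*(4/(3 + 0) + 28) = -6*(4/3 + 28) = -6*88/3 = -176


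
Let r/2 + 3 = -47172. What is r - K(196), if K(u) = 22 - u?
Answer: -94176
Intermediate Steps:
r = -94350 (r = -6 + 2*(-47172) = -6 - 94344 = -94350)
r - K(196) = -94350 - (22 - 1*196) = -94350 - (22 - 196) = -94350 - 1*(-174) = -94350 + 174 = -94176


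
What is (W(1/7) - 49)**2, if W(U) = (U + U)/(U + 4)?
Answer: 2013561/841 ≈ 2394.2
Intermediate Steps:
W(U) = 2*U/(4 + U) (W(U) = (2*U)/(4 + U) = 2*U/(4 + U))
(W(1/7) - 49)**2 = (2*(1/7)/(4 + 1/7) - 49)**2 = (2*(1/7)/(29/7) - 49)**2 = (2*(1/7)*(7/29) - 49)**2 = (2/29 - 49)**2 = (-1419/29)**2 = 2013561/841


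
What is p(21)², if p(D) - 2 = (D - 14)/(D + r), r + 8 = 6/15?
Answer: 28561/4489 ≈ 6.3624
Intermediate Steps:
r = -38/5 (r = -8 + 6/15 = -8 + 6*(1/15) = -8 + ⅖ = -38/5 ≈ -7.6000)
p(D) = 2 + (-14 + D)/(-38/5 + D) (p(D) = 2 + (D - 14)/(D - 38/5) = 2 + (-14 + D)/(-38/5 + D))
p(21)² = ((-146 + 15*21)/(-38 + 5*21))² = ((-146 + 315)/(-38 + 105))² = (169/67)² = 28561/4489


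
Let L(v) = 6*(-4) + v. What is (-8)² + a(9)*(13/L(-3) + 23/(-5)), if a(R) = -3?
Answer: 3566/45 ≈ 79.244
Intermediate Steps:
L(v) = -24 + v
(-8)² + a(9)*(13/L(-3) + 23/(-5)) = (-8)² - 3*(13/(-24 - 3) + 23/(-5)) = 64 - 3*(13/(-27) + 23*(-⅕)) = 64 - 3*(13*(-1/27) - 23/5) = 64 - 3*(-13/27 - 23/5) = 64 - 3*(-686/135) = 64 + 686/45 = 3566/45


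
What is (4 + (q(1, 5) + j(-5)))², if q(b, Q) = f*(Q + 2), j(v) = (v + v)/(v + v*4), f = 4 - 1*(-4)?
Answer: 91204/25 ≈ 3648.2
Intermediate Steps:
f = 8 (f = 4 + 4 = 8)
j(v) = ⅖ (j(v) = (2*v)/(v + 4*v) = (2*v)/((5*v)) = (2*v)*(1/(5*v)) = ⅖)
q(b, Q) = 16 + 8*Q (q(b, Q) = 8*(Q + 2) = 8*(2 + Q) = 16 + 8*Q)
(4 + (q(1, 5) + j(-5)))² = (4 + ((16 + 8*5) + ⅖))² = (4 + ((16 + 40) + ⅖))² = (4 + (56 + ⅖))² = (4 + 282/5)² = (302/5)² = 91204/25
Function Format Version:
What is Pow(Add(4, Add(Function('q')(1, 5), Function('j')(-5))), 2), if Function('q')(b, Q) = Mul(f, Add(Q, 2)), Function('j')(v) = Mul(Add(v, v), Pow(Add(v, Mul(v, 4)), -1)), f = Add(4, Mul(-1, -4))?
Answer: Rational(91204, 25) ≈ 3648.2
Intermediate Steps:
f = 8 (f = Add(4, 4) = 8)
Function('j')(v) = Rational(2, 5) (Function('j')(v) = Mul(Mul(2, v), Pow(Add(v, Mul(4, v)), -1)) = Mul(Mul(2, v), Pow(Mul(5, v), -1)) = Mul(Mul(2, v), Mul(Rational(1, 5), Pow(v, -1))) = Rational(2, 5))
Function('q')(b, Q) = Add(16, Mul(8, Q)) (Function('q')(b, Q) = Mul(8, Add(Q, 2)) = Mul(8, Add(2, Q)) = Add(16, Mul(8, Q)))
Pow(Add(4, Add(Function('q')(1, 5), Function('j')(-5))), 2) = Pow(Add(4, Add(Add(16, Mul(8, 5)), Rational(2, 5))), 2) = Pow(Add(4, Add(Add(16, 40), Rational(2, 5))), 2) = Pow(Add(4, Add(56, Rational(2, 5))), 2) = Pow(Add(4, Rational(282, 5)), 2) = Pow(Rational(302, 5), 2) = Rational(91204, 25)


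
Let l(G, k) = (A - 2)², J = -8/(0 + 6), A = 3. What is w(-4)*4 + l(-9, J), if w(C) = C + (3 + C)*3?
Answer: -27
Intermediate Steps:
J = -4/3 (J = -8/6 = -8*⅙ = -4/3 ≈ -1.3333)
l(G, k) = 1 (l(G, k) = (3 - 2)² = 1² = 1)
w(C) = 9 + 4*C (w(C) = C + (9 + 3*C) = 9 + 4*C)
w(-4)*4 + l(-9, J) = (9 + 4*(-4))*4 + 1 = (9 - 16)*4 + 1 = -7*4 + 1 = -28 + 1 = -27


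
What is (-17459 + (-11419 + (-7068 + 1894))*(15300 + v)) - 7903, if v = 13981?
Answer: -485884995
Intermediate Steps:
(-17459 + (-11419 + (-7068 + 1894))*(15300 + v)) - 7903 = (-17459 + (-11419 + (-7068 + 1894))*(15300 + 13981)) - 7903 = (-17459 + (-11419 - 5174)*29281) - 7903 = (-17459 - 16593*29281) - 7903 = (-17459 - 485859633) - 7903 = -485877092 - 7903 = -485884995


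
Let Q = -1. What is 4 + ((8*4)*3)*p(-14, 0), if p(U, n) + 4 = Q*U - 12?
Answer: -188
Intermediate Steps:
p(U, n) = -16 - U (p(U, n) = -4 + (-U - 12) = -4 + (-12 - U) = -16 - U)
4 + ((8*4)*3)*p(-14, 0) = 4 + ((8*4)*3)*(-16 - 1*(-14)) = 4 + (32*3)*(-16 + 14) = 4 + 96*(-2) = 4 - 192 = -188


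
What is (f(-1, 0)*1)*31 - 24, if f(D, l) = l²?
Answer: -24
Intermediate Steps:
(f(-1, 0)*1)*31 - 24 = (0²*1)*31 - 24 = (0*1)*31 - 24 = 0*31 - 24 = 0 - 24 = -24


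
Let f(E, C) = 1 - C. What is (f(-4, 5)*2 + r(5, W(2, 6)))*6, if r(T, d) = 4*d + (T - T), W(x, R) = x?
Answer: 0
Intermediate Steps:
r(T, d) = 4*d (r(T, d) = 4*d + 0 = 4*d)
(f(-4, 5)*2 + r(5, W(2, 6)))*6 = ((1 - 1*5)*2 + 4*2)*6 = ((1 - 5)*2 + 8)*6 = (-4*2 + 8)*6 = (-8 + 8)*6 = 0*6 = 0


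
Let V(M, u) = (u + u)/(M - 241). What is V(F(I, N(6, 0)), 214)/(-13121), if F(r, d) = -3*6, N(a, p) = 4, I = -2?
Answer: 428/3398339 ≈ 0.00012594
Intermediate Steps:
F(r, d) = -18
V(M, u) = 2*u/(-241 + M) (V(M, u) = (2*u)/(-241 + M) = 2*u/(-241 + M))
V(F(I, N(6, 0)), 214)/(-13121) = (2*214/(-241 - 18))/(-13121) = (2*214/(-259))*(-1/13121) = (2*214*(-1/259))*(-1/13121) = -428/259*(-1/13121) = 428/3398339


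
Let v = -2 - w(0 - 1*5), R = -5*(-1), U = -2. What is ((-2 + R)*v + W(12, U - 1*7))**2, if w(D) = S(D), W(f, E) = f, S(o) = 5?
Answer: 81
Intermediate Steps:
w(D) = 5
R = 5
v = -7 (v = -2 - 1*5 = -2 - 5 = -7)
((-2 + R)*v + W(12, U - 1*7))**2 = ((-2 + 5)*(-7) + 12)**2 = (3*(-7) + 12)**2 = (-21 + 12)**2 = (-9)**2 = 81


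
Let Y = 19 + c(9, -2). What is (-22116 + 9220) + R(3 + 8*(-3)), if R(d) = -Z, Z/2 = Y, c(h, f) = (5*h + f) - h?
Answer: -13002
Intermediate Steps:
c(h, f) = f + 4*h (c(h, f) = (f + 5*h) - h = f + 4*h)
Y = 53 (Y = 19 + (-2 + 4*9) = 19 + (-2 + 36) = 19 + 34 = 53)
Z = 106 (Z = 2*53 = 106)
R(d) = -106 (R(d) = -1*106 = -106)
(-22116 + 9220) + R(3 + 8*(-3)) = (-22116 + 9220) - 106 = -12896 - 106 = -13002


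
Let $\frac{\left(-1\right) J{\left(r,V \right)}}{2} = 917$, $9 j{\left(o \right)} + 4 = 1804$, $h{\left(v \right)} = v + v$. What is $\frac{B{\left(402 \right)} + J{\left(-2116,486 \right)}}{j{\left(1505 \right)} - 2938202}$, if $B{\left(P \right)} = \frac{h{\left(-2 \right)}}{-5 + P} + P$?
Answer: $\frac{284254}{583193397} \approx 0.00048741$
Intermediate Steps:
$h{\left(v \right)} = 2 v$
$j{\left(o \right)} = 200$ ($j{\left(o \right)} = - \frac{4}{9} + \frac{1}{9} \cdot 1804 = - \frac{4}{9} + \frac{1804}{9} = 200$)
$J{\left(r,V \right)} = -1834$ ($J{\left(r,V \right)} = \left(-2\right) 917 = -1834$)
$B{\left(P \right)} = P - \frac{4}{-5 + P}$ ($B{\left(P \right)} = \frac{2 \left(-2\right)}{-5 + P} + P = \frac{1}{-5 + P} \left(-4\right) + P = - \frac{4}{-5 + P} + P = P - \frac{4}{-5 + P}$)
$\frac{B{\left(402 \right)} + J{\left(-2116,486 \right)}}{j{\left(1505 \right)} - 2938202} = \frac{\frac{-4 + 402^{2} - 2010}{-5 + 402} - 1834}{200 - 2938202} = \frac{\frac{-4 + 161604 - 2010}{397} - 1834}{-2938002} = \left(\frac{1}{397} \cdot 159590 - 1834\right) \left(- \frac{1}{2938002}\right) = \left(\frac{159590}{397} - 1834\right) \left(- \frac{1}{2938002}\right) = \left(- \frac{568508}{397}\right) \left(- \frac{1}{2938002}\right) = \frac{284254}{583193397}$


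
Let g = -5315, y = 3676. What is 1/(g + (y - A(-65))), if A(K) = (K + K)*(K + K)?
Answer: -1/18539 ≈ -5.3940e-5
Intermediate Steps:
A(K) = 4*K**2 (A(K) = (2*K)*(2*K) = 4*K**2)
1/(g + (y - A(-65))) = 1/(-5315 + (3676 - 4*(-65)**2)) = 1/(-5315 + (3676 - 4*4225)) = 1/(-5315 + (3676 - 1*16900)) = 1/(-5315 + (3676 - 16900)) = 1/(-5315 - 13224) = 1/(-18539) = -1/18539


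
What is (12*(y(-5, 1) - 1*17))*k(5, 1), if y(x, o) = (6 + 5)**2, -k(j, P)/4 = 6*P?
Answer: -29952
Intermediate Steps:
k(j, P) = -24*P
y(x, o) = 121 (y(x, o) = 11**2 = 121)
(12*(y(-5, 1) - 1*17))*k(5, 1) = (12*(121 - 1*17))*(-24*1) = (12*(121 - 17))*(-24) = (12*104)*(-24) = 1248*(-24) = -29952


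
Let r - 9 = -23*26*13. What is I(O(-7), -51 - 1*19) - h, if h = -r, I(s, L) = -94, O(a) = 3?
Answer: -7859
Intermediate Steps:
r = -7765 (r = 9 - 23*26*13 = 9 - 598*13 = 9 - 7774 = -7765)
h = 7765 (h = -1*(-7765) = 7765)
I(O(-7), -51 - 1*19) - h = -94 - 1*7765 = -94 - 7765 = -7859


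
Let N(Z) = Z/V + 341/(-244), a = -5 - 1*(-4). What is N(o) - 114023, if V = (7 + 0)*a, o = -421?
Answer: -194650947/1708 ≈ -1.1396e+5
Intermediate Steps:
a = -1 (a = -5 + 4 = -1)
V = -7 (V = (7 + 0)*(-1) = 7*(-1) = -7)
N(Z) = -341/244 - Z/7 (N(Z) = Z/(-7) + 341/(-244) = Z*(-⅐) + 341*(-1/244) = -Z/7 - 341/244 = -341/244 - Z/7)
N(o) - 114023 = (-341/244 - ⅐*(-421)) - 114023 = (-341/244 + 421/7) - 114023 = 100337/1708 - 114023 = -194650947/1708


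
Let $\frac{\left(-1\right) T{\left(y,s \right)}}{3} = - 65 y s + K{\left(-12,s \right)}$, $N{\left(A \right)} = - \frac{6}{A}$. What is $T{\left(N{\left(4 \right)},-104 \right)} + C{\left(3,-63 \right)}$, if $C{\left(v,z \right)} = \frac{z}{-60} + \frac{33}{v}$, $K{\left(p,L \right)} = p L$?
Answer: $\frac{533761}{20} \approx 26688.0$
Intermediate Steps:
$K{\left(p,L \right)} = L p$
$C{\left(v,z \right)} = \frac{33}{v} - \frac{z}{60}$ ($C{\left(v,z \right)} = z \left(- \frac{1}{60}\right) + \frac{33}{v} = - \frac{z}{60} + \frac{33}{v} = \frac{33}{v} - \frac{z}{60}$)
$T{\left(y,s \right)} = 36 s + 195 s y$ ($T{\left(y,s \right)} = - 3 \left(- 65 y s + s \left(-12\right)\right) = - 3 \left(- 65 s y - 12 s\right) = - 3 \left(- 12 s - 65 s y\right) = 36 s + 195 s y$)
$T{\left(N{\left(4 \right)},-104 \right)} + C{\left(3,-63 \right)} = 3 \left(-104\right) \left(12 + 65 \left(- \frac{6}{4}\right)\right) - \left(- \frac{21}{20} - \frac{33}{3}\right) = 3 \left(-104\right) \left(12 + 65 \left(\left(-6\right) \frac{1}{4}\right)\right) + \left(33 \cdot \frac{1}{3} + \frac{21}{20}\right) = 3 \left(-104\right) \left(12 + 65 \left(- \frac{3}{2}\right)\right) + \left(11 + \frac{21}{20}\right) = 3 \left(-104\right) \left(12 - \frac{195}{2}\right) + \frac{241}{20} = 3 \left(-104\right) \left(- \frac{171}{2}\right) + \frac{241}{20} = 26676 + \frac{241}{20} = \frac{533761}{20}$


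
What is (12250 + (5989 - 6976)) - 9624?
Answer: 1639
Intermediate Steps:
(12250 + (5989 - 6976)) - 9624 = (12250 - 987) - 9624 = 11263 - 9624 = 1639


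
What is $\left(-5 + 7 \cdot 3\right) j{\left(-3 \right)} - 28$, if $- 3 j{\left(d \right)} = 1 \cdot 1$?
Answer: $- \frac{100}{3} \approx -33.333$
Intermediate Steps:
$j{\left(d \right)} = - \frac{1}{3}$ ($j{\left(d \right)} = - \frac{1 \cdot 1}{3} = \left(- \frac{1}{3}\right) 1 = - \frac{1}{3}$)
$\left(-5 + 7 \cdot 3\right) j{\left(-3 \right)} - 28 = \left(-5 + 7 \cdot 3\right) \left(- \frac{1}{3}\right) - 28 = \left(-5 + 21\right) \left(- \frac{1}{3}\right) - 28 = 16 \left(- \frac{1}{3}\right) - 28 = - \frac{16}{3} - 28 = - \frac{100}{3}$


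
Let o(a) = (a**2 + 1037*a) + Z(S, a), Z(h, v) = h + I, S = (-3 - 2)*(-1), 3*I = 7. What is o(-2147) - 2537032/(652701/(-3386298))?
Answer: 10146648616180/652701 ≈ 1.5546e+7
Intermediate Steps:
I = 7/3 (I = (1/3)*7 = 7/3 ≈ 2.3333)
S = 5 (S = -5*(-1) = 5)
Z(h, v) = 7/3 + h (Z(h, v) = h + 7/3 = 7/3 + h)
o(a) = 22/3 + a**2 + 1037*a (o(a) = (a**2 + 1037*a) + (7/3 + 5) = (a**2 + 1037*a) + 22/3 = 22/3 + a**2 + 1037*a)
o(-2147) - 2537032/(652701/(-3386298)) = (22/3 + (-2147)**2 + 1037*(-2147)) - 2537032/(652701/(-3386298)) = (22/3 + 4609609 - 2226439) - 2537032/(652701*(-1/3386298)) = 7149532/3 - 2537032/(-217567/1128766) = 7149532/3 - 2537032*(-1128766/217567) = 7149532/3 + 2863715462512/217567 = 10146648616180/652701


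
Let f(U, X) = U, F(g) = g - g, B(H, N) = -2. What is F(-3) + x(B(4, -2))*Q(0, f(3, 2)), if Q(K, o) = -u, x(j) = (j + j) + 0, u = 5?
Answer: 20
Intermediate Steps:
x(j) = 2*j (x(j) = 2*j + 0 = 2*j)
F(g) = 0
Q(K, o) = -5 (Q(K, o) = -1*5 = -5)
F(-3) + x(B(4, -2))*Q(0, f(3, 2)) = 0 + (2*(-2))*(-5) = 0 - 4*(-5) = 0 + 20 = 20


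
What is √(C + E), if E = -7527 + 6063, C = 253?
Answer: I*√1211 ≈ 34.799*I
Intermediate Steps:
E = -1464
√(C + E) = √(253 - 1464) = √(-1211) = I*√1211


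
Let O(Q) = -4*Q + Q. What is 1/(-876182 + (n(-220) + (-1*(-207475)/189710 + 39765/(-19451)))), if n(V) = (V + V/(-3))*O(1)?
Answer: -738009842/646306916697149 ≈ -1.1419e-6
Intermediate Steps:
O(Q) = -3*Q
n(V) = -2*V (n(V) = (V + V/(-3))*(-3*1) = (V + V*(-⅓))*(-3) = (V - V/3)*(-3) = (2*V/3)*(-3) = -2*V)
1/(-876182 + (n(-220) + (-1*(-207475)/189710 + 39765/(-19451)))) = 1/(-876182 + (-2*(-220) + (-1*(-207475)/189710 + 39765/(-19451)))) = 1/(-876182 + (440 + (207475*(1/189710) + 39765*(-1/19451)))) = 1/(-876182 + (440 + (41495/37942 - 39765/19451))) = 1/(-876182 + (440 - 701644385/738009842)) = 1/(-876182 + 324022686095/738009842) = 1/(-646306916697149/738009842) = -738009842/646306916697149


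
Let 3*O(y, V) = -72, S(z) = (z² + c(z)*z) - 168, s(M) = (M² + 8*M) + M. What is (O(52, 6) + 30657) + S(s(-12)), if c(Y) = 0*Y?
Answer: 31761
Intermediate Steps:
c(Y) = 0
s(M) = M² + 9*M
S(z) = -168 + z² (S(z) = (z² + 0*z) - 168 = (z² + 0) - 168 = z² - 168 = -168 + z²)
O(y, V) = -24 (O(y, V) = (⅓)*(-72) = -24)
(O(52, 6) + 30657) + S(s(-12)) = (-24 + 30657) + (-168 + (-12*(9 - 12))²) = 30633 + (-168 + (-12*(-3))²) = 30633 + (-168 + 36²) = 30633 + (-168 + 1296) = 30633 + 1128 = 31761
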